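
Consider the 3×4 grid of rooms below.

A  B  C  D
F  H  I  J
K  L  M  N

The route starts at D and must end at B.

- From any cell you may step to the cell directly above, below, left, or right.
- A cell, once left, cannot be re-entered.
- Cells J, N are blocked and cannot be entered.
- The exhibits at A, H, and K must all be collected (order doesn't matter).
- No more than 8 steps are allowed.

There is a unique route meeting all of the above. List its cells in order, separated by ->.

D -> C -> I -> H -> L -> K -> F -> A -> B

The budget equals the shortest possible length, so every move has to be on a shortest route through the required cells.
Route from D: left 1 to C, down 1 to I, left 1 to H, down 1 to L, left 1 to K, up 2 to A, right 1 to B — 8 moves in all.
Check: all required cells visited; 8 ≤ 8 moves.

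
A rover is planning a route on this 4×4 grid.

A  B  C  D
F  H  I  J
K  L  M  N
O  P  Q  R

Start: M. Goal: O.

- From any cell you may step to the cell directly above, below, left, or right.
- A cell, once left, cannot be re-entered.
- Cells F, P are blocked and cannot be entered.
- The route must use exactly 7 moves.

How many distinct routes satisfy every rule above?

Need simple routes of exactly 7 moves from M to O (Manhattan distance 3, so 2 moves are spent on a detour and 2 undoing it).
Enumerating: M I C B H L K O | M N J I H L K O.
That gives 2 routes.

2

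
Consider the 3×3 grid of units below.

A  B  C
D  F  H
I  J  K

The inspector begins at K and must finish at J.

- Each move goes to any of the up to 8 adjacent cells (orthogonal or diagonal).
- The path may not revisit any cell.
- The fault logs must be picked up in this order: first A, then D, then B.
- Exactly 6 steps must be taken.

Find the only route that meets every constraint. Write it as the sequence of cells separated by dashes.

The waypoints must appear in the order A, D, B, with no cell reused.
Route from K: up-left 2 to A, down 1 to D, up-right 1 to B, down-right 1 to H, down-left 1 to J — 6 moves in all.
Check: order respected (A at step 2, D at step 3, B at step 4); 6 moves as required.

K - F - A - D - B - H - J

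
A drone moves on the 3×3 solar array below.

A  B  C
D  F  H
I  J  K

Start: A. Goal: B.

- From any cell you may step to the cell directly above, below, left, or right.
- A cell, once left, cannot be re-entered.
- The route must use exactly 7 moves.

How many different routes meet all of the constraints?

Need simple routes of exactly 7 moves from A to B (Manhattan distance 1, so 3 moves are spent on a detour and 3 undoing it).
Enumerating: A D I J F H C B | A D I J K H C B | A D I J K H F B | A D F J K H C B.
That gives 4 routes.

4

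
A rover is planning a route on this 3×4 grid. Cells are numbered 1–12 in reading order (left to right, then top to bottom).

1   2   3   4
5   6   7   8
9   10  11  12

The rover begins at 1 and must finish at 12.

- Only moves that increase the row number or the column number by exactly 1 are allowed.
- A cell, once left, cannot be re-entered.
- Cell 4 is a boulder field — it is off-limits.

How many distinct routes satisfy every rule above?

A right/down-only route from 1 to 12 makes exactly 2 down-moves and 3 right-moves in some order.
With no other constraints that would be C(5,2) = 10 routes.
Subtract routes through each blocked cell (inclusion–exclusion for overlaps): − through 4: 1 → 9.
That gives 9 routes.

9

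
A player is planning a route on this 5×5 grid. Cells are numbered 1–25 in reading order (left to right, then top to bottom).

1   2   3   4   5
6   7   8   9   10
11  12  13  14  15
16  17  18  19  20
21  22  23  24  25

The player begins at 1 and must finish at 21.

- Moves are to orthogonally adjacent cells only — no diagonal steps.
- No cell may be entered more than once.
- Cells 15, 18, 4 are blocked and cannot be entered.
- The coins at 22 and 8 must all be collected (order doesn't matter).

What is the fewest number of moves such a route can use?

Any route passes through 22 and 8 in some order between 1 and 21. Summing Manhattan distances along each leg and taking the cheapest ordering (1 → 8 → 22 → 21) gives a lower bound of 3 + 4 + 1 = 8 moves.
A route of 8 moves achieves this: 1 → 6 → 7 → 8 → 13 → 12 → 17 → 22 → 21.
Since 8 matches the lower bound, it is optimal.

8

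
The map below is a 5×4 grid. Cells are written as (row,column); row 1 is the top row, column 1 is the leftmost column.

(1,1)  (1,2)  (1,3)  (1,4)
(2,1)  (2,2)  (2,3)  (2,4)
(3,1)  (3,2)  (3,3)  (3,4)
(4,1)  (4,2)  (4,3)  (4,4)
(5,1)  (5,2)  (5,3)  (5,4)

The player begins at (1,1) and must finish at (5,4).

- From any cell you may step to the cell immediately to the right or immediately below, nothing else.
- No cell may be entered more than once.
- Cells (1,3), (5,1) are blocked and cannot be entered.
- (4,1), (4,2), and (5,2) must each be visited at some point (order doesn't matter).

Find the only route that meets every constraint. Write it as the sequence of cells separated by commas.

Moves only go right or down, so the column and row indices never decrease.
Route from (1,1): 3× down (reaching (4,1)), right to (4,2), down to (5,2), 2× right (reaching (5,4)) — 7 moves in all.
Check: all required cells visited.

(1,1), (2,1), (3,1), (4,1), (4,2), (5,2), (5,3), (5,4)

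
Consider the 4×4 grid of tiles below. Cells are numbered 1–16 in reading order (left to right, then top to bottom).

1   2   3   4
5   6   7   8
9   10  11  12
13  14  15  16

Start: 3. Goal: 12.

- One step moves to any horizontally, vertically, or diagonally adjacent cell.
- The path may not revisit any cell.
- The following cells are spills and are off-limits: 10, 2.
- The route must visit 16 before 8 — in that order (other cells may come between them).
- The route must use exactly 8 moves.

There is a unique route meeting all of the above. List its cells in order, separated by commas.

3, 6, 9, 14, 15, 16, 11, 8, 12

The waypoints must appear in the order 16, 8, with no cell reused.
Route from 3: 2× down-left (reaching 9), down-right to 14, 2× right (reaching 16), up-left to 11, up-right to 8, down to 12 — 8 moves in all.
Check: order respected (16 at step 5, 8 at step 7); 8 moves as required.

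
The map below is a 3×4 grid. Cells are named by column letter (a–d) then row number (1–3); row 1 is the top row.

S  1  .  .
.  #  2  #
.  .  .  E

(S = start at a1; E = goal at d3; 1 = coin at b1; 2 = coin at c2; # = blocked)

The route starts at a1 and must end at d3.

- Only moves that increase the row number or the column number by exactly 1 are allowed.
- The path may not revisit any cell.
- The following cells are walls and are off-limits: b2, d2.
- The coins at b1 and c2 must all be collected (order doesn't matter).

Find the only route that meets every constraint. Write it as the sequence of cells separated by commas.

Moves only go right or down, so the column and row indices never decrease.
Route from a1: 2× right (reaching c1), 2× down (reaching c3), right to d3 — 5 moves in all.
Check: all required cells visited.

a1, b1, c1, c2, c3, d3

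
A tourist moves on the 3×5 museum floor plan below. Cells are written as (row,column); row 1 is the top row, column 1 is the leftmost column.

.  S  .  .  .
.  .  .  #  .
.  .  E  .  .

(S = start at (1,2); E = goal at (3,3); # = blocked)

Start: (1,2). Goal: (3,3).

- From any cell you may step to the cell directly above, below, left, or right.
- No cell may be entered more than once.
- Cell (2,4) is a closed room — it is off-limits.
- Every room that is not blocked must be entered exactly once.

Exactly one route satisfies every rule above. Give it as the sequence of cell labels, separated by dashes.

Need to visit all 14 open cells exactly once, starting at (1,2) and ending at (3,3).
Cell (1,5) has only two open neighbours ((2,5) and (1,4)), so the path must pass straight through it: one of those is the cell it's entered from and the other is where it exits.
Route from (1,2): left 1 to (1,1), down 2 to (3,1), right 1 to (3,2), up 1 to (2,2), right 1 to (2,3), up 1 to (1,3), right 2 to (1,5), down 2 to (3,5), left 2 to (3,3) — 13 moves in all.
Check: all 14 open cells covered.

(1,2) - (1,1) - (2,1) - (3,1) - (3,2) - (2,2) - (2,3) - (1,3) - (1,4) - (1,5) - (2,5) - (3,5) - (3,4) - (3,3)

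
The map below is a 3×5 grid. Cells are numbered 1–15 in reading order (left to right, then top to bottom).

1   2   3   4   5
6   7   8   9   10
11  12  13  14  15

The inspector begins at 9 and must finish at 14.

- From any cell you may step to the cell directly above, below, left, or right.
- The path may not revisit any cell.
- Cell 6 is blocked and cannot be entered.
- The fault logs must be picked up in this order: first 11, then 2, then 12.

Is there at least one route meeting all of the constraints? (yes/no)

11 must be visited but has only one open neighbour (12), and it is neither the start nor the goal — the route would have to enter and leave through 12, re-entering it.

no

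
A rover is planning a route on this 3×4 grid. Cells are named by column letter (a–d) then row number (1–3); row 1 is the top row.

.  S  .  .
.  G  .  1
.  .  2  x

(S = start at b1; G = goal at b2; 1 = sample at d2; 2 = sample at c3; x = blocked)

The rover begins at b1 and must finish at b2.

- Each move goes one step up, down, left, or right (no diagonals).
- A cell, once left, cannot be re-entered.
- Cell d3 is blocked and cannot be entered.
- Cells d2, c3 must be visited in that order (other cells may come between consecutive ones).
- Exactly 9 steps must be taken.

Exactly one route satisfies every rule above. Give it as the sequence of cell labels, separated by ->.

The waypoints must appear in the order d2, c3, with no cell reused.
Route from b1: 2× right (reaching d1), down to d2, left to c2, down to c3, 2× left (reaching a3), up to a2, right to b2 — 9 moves in all.
Check: order respected (1 at step 3, 2 at step 5); 9 moves as required.

b1 -> c1 -> d1 -> d2 -> c2 -> c3 -> b3 -> a3 -> a2 -> b2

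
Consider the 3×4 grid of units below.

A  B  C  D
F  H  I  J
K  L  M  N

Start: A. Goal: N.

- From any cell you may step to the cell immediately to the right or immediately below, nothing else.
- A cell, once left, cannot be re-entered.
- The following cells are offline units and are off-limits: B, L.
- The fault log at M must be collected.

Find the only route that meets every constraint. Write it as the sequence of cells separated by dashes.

A - F - H - I - M - N

Moves only go right or down, so the column and row indices never decrease.
Route from A: down 1 to F, right 2 to I, down 1 to M, right 1 to N — 5 moves in all.
Check: all required cells visited.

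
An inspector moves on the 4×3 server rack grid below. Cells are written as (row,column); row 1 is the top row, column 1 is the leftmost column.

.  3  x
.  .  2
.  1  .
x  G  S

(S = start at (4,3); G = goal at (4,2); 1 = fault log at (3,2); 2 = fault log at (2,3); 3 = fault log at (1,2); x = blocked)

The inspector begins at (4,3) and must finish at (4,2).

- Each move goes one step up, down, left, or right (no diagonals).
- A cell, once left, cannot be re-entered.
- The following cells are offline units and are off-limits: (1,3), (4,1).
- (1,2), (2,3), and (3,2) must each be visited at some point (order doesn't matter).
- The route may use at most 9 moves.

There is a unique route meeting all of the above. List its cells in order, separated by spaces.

The 9-move cap with required stops at (1,2), (2,3), (3,2) leaves no slack for detours.
Route from (4,3): 2× up (reaching (2,3)), left to (2,2), up to (1,2), left to (1,1), 2× down (reaching (3,1)), right to (3,2), down to (4,2) — 9 moves in all.
Check: all required cells visited; 9 ≤ 9 moves.

(4,3) (3,3) (2,3) (2,2) (1,2) (1,1) (2,1) (3,1) (3,2) (4,2)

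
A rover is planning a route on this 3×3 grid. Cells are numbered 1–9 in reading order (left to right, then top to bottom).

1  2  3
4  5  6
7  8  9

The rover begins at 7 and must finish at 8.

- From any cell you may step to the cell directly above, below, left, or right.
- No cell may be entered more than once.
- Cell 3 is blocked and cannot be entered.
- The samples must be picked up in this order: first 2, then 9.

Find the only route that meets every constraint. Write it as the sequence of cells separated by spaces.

The waypoints must appear in the order 2, 9, with no cell reused.
Route from 7: 2× up (reaching 1), right to 2, down to 5, right to 6, down to 9, left to 8 — 7 moves in all.
Check: order respected (2 at step 3, 9 at step 6).

7 4 1 2 5 6 9 8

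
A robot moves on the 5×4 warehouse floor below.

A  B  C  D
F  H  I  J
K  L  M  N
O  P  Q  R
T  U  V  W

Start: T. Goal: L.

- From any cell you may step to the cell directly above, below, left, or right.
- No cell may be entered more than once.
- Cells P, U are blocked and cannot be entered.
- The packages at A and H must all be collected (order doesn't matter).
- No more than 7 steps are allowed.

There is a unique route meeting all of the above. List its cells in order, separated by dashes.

T - O - K - F - A - B - H - L

Any route must reach A and H and still end at L within 7 moves, so the order of the required stops is forced.
Route from T: up 4 to A, right 1 to B, down 2 to L — 7 moves in all.
Check: all required cells visited; 7 ≤ 7 moves.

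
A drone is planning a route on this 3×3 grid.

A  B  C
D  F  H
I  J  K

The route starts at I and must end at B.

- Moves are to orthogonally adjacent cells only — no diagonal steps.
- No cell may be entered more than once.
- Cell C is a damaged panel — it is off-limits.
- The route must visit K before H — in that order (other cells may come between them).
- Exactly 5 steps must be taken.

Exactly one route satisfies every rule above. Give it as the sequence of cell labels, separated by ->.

I -> J -> K -> H -> F -> B

The waypoints must appear in the order K, H, with no cell reused.
Route from I: 2× right (reaching K), up to H, left to F, up to B — 5 moves in all.
Check: order respected (K at step 2, H at step 3); 5 moves as required.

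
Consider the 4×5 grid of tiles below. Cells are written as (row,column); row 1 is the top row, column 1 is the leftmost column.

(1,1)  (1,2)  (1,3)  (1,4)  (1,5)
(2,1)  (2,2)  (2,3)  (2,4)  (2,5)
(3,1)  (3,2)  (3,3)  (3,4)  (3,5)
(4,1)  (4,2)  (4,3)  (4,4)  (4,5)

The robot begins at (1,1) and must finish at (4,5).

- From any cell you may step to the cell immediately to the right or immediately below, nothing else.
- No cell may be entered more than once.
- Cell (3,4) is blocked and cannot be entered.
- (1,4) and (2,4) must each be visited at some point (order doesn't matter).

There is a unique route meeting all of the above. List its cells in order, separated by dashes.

Moves only go right or down, so the column and row indices never decrease.
Route from (1,1): 3× right (reaching (1,4)), down to (2,4), right to (2,5), 2× down (reaching (4,5)) — 7 moves in all.
Check: all required cells visited.

(1,1) - (1,2) - (1,3) - (1,4) - (2,4) - (2,5) - (3,5) - (4,5)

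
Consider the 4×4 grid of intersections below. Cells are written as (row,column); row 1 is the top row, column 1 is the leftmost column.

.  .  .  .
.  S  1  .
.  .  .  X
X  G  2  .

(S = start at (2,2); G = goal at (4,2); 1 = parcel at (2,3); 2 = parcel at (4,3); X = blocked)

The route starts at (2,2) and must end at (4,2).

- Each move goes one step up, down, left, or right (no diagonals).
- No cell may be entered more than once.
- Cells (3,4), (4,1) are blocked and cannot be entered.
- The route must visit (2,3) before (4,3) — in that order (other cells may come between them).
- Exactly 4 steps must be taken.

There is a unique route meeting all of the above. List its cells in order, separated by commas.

(2,2), (2,3), (3,3), (4,3), (4,2)

The waypoints must appear in the order (2,3), (4,3), with no cell reused.
Route from (2,2): right 1 to (2,3), down 2 to (4,3), left 1 to (4,2) — 4 moves in all.
Check: order respected (1 at step 1, 2 at step 3); 4 moves as required.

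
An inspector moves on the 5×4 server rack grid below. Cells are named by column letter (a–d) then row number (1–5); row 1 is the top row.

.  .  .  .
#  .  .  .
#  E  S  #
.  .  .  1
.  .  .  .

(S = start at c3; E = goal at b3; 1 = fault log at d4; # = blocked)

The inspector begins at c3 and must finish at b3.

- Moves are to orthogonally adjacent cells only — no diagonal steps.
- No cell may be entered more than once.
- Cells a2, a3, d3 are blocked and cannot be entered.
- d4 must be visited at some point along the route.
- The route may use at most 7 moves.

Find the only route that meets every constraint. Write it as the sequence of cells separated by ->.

The 7-move cap with required stops at d4 leaves no slack for detours.
Route from c3: down 1 to c4, right 1 to d4, down 1 to d5, left 2 to b5, up 2 to b3 — 7 moves in all.
Check: all required cells visited; 7 ≤ 7 moves.

c3 -> c4 -> d4 -> d5 -> c5 -> b5 -> b4 -> b3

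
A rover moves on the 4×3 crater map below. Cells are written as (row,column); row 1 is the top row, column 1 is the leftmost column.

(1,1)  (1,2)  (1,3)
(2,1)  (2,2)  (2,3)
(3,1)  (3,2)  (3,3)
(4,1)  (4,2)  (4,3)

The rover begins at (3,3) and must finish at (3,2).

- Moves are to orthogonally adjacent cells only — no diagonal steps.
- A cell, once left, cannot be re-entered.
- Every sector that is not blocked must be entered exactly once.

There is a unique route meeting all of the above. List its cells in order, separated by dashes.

Need to visit all 12 open cells exactly once, starting at (3,3) and ending at (3,2).
Cell (1,3) has only two open neighbours ((2,3) and (1,2)), so the path must pass straight through it: one of those is the cell it's entered from and the other is where it exits.
Route from (3,3): down to (4,3), 2× left (reaching (4,1)), 3× up (reaching (1,1)), 2× right (reaching (1,3)), down to (2,3), left to (2,2), down to (3,2) — 11 moves in all.
Check: all 12 open cells covered.

(3,3) - (4,3) - (4,2) - (4,1) - (3,1) - (2,1) - (1,1) - (1,2) - (1,3) - (2,3) - (2,2) - (3,2)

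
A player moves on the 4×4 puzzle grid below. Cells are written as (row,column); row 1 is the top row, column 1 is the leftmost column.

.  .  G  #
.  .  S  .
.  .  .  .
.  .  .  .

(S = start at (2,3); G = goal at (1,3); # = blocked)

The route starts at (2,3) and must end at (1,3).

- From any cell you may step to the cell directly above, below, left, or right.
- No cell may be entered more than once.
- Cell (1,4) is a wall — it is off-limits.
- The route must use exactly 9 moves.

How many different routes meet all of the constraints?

16

Need simple routes of exactly 9 moves from (2,3) to (1,3) (Manhattan distance 1, so 4 moves are spent on a detour and 4 undoing it).
Branch systematically from the start, pruning whenever the remaining move budget drops below the Manhattan distance to (1,3) or differs from it in parity. Grouping the completions by first move — via (3,3): 9; via (2,2): 1; via (2,4): 6 (no valid completion starts via (1,3)) — and summing: 9 + 1 + 6 = 16.
That gives 16 routes.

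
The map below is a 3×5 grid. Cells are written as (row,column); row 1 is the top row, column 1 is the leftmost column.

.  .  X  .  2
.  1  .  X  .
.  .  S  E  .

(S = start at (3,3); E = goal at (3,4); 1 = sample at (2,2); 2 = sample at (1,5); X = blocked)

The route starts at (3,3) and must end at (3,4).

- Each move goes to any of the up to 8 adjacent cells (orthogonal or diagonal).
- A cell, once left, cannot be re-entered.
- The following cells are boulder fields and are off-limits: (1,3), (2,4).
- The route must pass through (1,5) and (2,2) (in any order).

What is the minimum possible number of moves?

Any route passes through (1,5) and (2,2) in some order between (3,3) and (3,4). Summing Chebyshev distances along each leg and taking the cheapest ordering ((3,3) → (2,2) → (1,5) → (3,4)) gives a lower bound of 1 + 3 + 2 = 6 moves.
A route of 6 moves achieves this: (3,3) → (2,2) → (2,3) → (1,4) → (1,5) → (2,5) → (3,4).
Since 6 matches the lower bound, it is optimal.

6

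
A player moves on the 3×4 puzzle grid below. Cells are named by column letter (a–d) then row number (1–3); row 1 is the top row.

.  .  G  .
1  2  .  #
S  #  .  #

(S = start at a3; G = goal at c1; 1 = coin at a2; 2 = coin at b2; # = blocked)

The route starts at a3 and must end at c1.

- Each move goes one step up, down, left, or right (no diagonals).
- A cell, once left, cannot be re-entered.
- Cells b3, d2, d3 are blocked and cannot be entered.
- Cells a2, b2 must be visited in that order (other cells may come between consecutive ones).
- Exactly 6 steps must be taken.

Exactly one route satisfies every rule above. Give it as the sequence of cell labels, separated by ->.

a3 -> a2 -> a1 -> b1 -> b2 -> c2 -> c1

The waypoints must appear in the order a2, b2, with no cell reused.
Route from a3: 2× up (reaching a1), right to b1, down to b2, right to c2, up to c1 — 6 moves in all.
Check: order respected (1 at step 1, 2 at step 4); 6 moves as required.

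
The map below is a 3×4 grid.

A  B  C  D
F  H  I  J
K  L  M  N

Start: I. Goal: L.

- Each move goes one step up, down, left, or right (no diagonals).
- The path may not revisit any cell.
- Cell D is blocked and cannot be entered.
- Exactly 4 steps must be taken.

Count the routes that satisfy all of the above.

3

Need simple routes of exactly 4 moves from I to L (Manhattan distance 2, so 1 moves are spent on a detour and 1 undoing it).
Enumerating: I C B H L | I H F K L | I J N M L.
That gives 3 routes.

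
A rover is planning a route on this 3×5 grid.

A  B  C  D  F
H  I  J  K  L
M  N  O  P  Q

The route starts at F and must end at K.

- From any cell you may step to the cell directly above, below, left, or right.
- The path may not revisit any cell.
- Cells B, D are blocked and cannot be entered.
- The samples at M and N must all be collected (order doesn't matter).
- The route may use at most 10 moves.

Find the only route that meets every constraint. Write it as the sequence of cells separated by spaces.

The 10-move cap with required stops at M, N leaves no slack for detours.
Route from F: down 2 to Q, left 4 to M, up 1 to H, right 3 to K — 10 moves in all.
Check: all required cells visited; 10 ≤ 10 moves.

F L Q P O N M H I J K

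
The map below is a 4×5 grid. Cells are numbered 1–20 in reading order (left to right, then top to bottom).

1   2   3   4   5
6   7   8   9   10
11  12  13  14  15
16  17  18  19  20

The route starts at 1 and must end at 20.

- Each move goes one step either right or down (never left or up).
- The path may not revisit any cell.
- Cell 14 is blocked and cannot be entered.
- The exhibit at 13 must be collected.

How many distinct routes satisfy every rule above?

A right/down-only route from 1 to 20 makes exactly 3 down-moves and 4 right-moves in some order.
With no other constraints that would be C(7,3) = 35 routes.
Split at 13 and multiply the segment counts (each segment already excludes blocked cells): 1→13: 6; 13→20: 1; product = 6.
That gives 6 routes.

6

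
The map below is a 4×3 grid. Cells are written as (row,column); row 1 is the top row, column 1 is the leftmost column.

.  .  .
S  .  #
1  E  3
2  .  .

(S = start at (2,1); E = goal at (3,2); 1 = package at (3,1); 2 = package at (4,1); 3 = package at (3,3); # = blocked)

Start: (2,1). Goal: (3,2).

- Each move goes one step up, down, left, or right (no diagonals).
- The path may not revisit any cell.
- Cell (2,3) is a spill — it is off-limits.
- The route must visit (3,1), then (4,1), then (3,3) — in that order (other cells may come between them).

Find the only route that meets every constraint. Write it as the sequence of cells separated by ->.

The waypoints must appear in the order (3,1), (4,1), (3,3), with no cell reused.
Route from (2,1): 2× down (reaching (4,1)), 2× right (reaching (4,3)), up to (3,3), left to (3,2) — 6 moves in all.
Check: order respected (1 at step 1, 2 at step 2, 3 at step 5).

(2,1) -> (3,1) -> (4,1) -> (4,2) -> (4,3) -> (3,3) -> (3,2)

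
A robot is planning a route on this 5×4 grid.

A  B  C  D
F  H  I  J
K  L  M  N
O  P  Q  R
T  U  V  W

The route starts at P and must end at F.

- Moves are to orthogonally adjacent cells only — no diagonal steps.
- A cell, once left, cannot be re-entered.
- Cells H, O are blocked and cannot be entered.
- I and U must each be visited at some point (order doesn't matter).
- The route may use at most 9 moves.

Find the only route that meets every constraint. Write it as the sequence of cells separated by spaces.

P U V Q M I C B A F

The 9-move cap with required stops at I, U leaves no slack for detours.
Route from P: down to U, right to V, 4× up (reaching C), 2× left (reaching A), down to F — 9 moves in all.
Check: all required cells visited; 9 ≤ 9 moves.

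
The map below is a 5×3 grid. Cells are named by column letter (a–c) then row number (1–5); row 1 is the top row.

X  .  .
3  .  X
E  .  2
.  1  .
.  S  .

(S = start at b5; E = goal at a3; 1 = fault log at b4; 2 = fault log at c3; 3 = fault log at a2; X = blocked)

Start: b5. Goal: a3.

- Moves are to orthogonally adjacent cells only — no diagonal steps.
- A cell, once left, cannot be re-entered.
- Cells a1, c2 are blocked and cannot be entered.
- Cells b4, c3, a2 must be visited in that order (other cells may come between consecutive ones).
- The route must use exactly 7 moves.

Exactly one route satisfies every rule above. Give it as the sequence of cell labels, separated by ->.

The waypoints must appear in the order b4, c3, a2, with no cell reused.
Route from b5: up 1 to b4, right 1 to c4, up 1 to c3, left 1 to b3, up 1 to b2, left 1 to a2, down 1 to a3 — 7 moves in all.
Check: order respected (1 at step 1, 2 at step 3, 3 at step 6); 7 moves as required.

b5 -> b4 -> c4 -> c3 -> b3 -> b2 -> a2 -> a3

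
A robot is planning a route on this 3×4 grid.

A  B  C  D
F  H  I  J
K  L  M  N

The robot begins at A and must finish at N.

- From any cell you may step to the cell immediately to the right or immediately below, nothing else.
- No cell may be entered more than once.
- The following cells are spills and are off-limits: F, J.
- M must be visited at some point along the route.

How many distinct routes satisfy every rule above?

3

A right/down-only route from A to N makes exactly 2 down-moves and 3 right-moves in some order.
With no other constraints that would be C(5,2) = 10 routes.
Split at M and multiply the segment counts (each segment already excludes blocked cells): A→M: 3; M→N: 1; product = 3.
That gives 3 routes.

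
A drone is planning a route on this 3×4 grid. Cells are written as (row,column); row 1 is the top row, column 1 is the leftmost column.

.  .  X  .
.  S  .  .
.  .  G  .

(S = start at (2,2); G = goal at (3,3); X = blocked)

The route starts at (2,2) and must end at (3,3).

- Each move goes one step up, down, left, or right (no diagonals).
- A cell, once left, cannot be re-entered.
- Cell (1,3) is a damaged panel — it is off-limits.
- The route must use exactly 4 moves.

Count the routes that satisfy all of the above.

Need simple routes of exactly 4 moves from (2,2) to (3,3) (Manhattan distance 2, so 1 moves are spent on a detour and 1 undoing it).
Enumerating: (2,2) (2,1) (3,1) (3,2) (3,3) | (2,2) (2,3) (2,4) (3,4) (3,3).
That gives 2 routes.

2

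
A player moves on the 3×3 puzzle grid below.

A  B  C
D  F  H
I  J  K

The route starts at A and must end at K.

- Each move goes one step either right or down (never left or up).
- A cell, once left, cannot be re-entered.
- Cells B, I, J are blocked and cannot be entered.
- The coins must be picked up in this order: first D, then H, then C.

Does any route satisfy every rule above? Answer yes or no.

C lies above H, so going from H to C would need an upward move — but moves only go right/down, so H cannot be visited before C.

no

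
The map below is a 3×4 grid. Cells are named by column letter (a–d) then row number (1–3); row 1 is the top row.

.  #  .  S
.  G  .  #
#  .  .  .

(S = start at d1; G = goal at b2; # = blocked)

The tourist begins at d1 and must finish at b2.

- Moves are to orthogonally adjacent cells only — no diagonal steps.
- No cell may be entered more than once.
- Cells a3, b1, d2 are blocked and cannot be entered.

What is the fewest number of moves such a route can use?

The Manhattan distance from d1 to b2 is |1−2| + |4−2| = 3, so at least 3 moves are needed.
A route of 3 moves achieves this: d1 → c1 → c2 → b2.
Since 3 matches the lower bound, it is optimal.

3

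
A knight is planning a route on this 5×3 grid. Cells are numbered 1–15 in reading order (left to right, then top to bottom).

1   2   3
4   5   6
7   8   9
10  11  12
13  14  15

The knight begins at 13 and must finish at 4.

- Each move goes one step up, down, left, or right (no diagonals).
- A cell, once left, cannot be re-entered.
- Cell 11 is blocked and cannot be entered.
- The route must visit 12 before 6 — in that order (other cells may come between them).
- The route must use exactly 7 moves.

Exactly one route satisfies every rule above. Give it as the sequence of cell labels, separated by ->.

13 -> 14 -> 15 -> 12 -> 9 -> 6 -> 5 -> 4

The waypoints must appear in the order 12, 6, with no cell reused.
Route from 13: right 2 to 15, up 3 to 6, left 2 to 4 — 7 moves in all.
Check: order respected (12 at step 3, 6 at step 5); 7 moves as required.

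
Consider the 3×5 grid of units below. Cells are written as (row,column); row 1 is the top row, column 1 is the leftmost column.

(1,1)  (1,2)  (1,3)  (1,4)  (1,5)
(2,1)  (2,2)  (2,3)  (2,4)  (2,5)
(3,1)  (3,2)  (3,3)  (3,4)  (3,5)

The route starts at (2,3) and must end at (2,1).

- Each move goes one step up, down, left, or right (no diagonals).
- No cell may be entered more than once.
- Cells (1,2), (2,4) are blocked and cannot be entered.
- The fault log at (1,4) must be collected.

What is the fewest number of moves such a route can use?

Any route passes through (1,4) somewhere between (2,3) and (2,1). Summing Manhattan distances along the two legs ((2,3) → (1,4) → (2,1)) gives a lower bound of 2 + 4 = 6 moves.
The shortest route satisfying every rule uses 10 moves: (2,3) → (1,3) → (1,4) → (1,5) → (2,5) → (3,5) → (3,4) → (3,3) → (3,2) → (2,2) → (2,1).
The bound of 6 isn't tight here; checking systematically, no route of length 6 through 9 satisfies every constraint (on a 4-connected grid the length of any start-to-goal walk has the same parity as the Manhattan bound, so only lengths 6, 8, 10, … need checking), so 10 is the minimum.

10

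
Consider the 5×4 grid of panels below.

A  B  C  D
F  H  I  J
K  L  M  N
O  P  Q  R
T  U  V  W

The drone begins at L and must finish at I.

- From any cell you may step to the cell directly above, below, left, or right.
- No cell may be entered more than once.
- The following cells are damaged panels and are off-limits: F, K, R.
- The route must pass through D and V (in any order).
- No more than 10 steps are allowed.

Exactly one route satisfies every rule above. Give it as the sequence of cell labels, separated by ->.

L -> P -> U -> V -> Q -> M -> N -> J -> D -> C -> I

Any route must reach D and V and still end at I within 10 moves, so the order of the required stops is forced.
Route from L: 2× down (reaching U), right to V, 2× up (reaching M), right to N, 2× up (reaching D), left to C, down to I — 10 moves in all.
Check: all required cells visited; 10 ≤ 10 moves.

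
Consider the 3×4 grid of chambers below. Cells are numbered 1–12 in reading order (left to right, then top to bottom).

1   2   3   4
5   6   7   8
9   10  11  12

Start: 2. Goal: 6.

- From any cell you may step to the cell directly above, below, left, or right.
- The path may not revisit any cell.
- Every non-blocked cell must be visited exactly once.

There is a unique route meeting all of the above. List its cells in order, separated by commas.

2, 1, 5, 9, 10, 11, 12, 8, 4, 3, 7, 6

Need to visit all 12 open cells exactly once, starting at 2 and ending at 6.
Cell 9 has only two open neighbours (5 and 10), so the path must pass straight through it: one of those is the cell it's entered from and the other is where it exits.
Route from 2: left 1 to 1, down 2 to 9, right 3 to 12, up 2 to 4, left 1 to 3, down 1 to 7, left 1 to 6 — 11 moves in all.
Check: all 12 open cells covered.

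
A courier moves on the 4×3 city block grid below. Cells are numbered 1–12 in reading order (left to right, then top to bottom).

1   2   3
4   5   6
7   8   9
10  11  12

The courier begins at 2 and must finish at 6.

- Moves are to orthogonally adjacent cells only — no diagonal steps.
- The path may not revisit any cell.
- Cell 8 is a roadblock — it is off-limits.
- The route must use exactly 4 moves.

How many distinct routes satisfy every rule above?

Need simple routes of exactly 4 moves from 2 to 6 (Manhattan distance 2, so 1 moves are spent on a detour and 1 undoing it).
Enumerating: 2 1 4 5 6.
That gives 1 route.

1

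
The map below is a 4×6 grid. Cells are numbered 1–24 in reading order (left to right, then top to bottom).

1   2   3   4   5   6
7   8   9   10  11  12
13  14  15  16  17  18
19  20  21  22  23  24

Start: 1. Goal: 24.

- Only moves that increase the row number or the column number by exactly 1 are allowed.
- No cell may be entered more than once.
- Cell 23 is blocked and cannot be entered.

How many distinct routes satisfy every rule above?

A right/down-only route from 1 to 24 makes exactly 3 down-moves and 5 right-moves in some order.
With no other constraints that would be C(8,3) = 56 routes.
Subtract routes through each blocked cell (inclusion–exclusion for overlaps): − through 23: 35 → 21.
That gives 21 routes.

21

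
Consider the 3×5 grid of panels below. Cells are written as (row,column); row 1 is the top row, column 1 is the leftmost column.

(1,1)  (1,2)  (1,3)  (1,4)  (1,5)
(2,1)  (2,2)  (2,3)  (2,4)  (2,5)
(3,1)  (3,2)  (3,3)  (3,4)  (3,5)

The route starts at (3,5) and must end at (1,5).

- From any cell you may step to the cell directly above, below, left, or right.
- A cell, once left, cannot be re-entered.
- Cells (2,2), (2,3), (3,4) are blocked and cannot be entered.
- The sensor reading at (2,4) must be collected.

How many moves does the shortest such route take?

4

Any route passes through (2,4) somewhere between (3,5) and (1,5). Summing Manhattan distances along the two legs ((3,5) → (2,4) → (1,5)) gives a lower bound of 2 + 2 = 4 moves.
A route of 4 moves achieves this: (3,5) → (2,5) → (2,4) → (1,4) → (1,5).
Since 4 matches the lower bound, it is optimal.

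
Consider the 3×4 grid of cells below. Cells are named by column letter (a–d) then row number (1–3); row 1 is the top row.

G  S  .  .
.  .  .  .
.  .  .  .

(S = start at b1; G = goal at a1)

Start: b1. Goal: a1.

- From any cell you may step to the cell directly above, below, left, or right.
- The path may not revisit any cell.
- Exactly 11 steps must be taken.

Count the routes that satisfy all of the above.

2

Need simple routes of exactly 11 moves from b1 to a1 (Manhattan distance 1, so 5 moves are spent on a detour and 5 undoing it).
Enumerating: b1 b2 c2 c1 d1 d2 d3 c3 b3 a3 a2 a1 | b1 c1 d1 d2 d3 c3 c2 b2 b3 a3 a2 a1.
That gives 2 routes.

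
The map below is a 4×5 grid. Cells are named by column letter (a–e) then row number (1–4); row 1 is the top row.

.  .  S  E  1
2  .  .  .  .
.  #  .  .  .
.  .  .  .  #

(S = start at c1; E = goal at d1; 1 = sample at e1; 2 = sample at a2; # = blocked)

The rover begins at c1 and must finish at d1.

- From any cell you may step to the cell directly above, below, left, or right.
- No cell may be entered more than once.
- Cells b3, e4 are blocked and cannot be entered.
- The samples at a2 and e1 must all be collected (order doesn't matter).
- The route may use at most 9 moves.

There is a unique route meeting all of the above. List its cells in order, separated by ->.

The 9-move cap with required stops at a2, e1 leaves no slack for detours.
Route from c1: left 2 to a1, down 1 to a2, right 4 to e2, up 1 to e1, left 1 to d1 — 9 moves in all.
Check: all required cells visited; 9 ≤ 9 moves.

c1 -> b1 -> a1 -> a2 -> b2 -> c2 -> d2 -> e2 -> e1 -> d1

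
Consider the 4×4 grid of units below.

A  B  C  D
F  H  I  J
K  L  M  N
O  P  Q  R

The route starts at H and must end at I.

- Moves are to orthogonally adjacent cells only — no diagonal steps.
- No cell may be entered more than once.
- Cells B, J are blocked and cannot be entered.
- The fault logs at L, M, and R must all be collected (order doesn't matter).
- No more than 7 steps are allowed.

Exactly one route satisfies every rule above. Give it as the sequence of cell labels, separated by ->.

H -> L -> P -> Q -> R -> N -> M -> I

The 7-move cap with required stops at L, M, R leaves no slack for detours.
Route from H: down 2 to P, right 2 to R, up 1 to N, left 1 to M, up 1 to I — 7 moves in all.
Check: all required cells visited; 7 ≤ 7 moves.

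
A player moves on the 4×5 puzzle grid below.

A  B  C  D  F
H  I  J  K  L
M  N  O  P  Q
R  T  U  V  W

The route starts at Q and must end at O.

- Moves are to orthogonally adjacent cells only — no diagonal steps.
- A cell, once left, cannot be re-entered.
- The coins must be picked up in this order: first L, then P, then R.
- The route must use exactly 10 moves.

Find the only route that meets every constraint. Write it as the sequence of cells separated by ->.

Q -> L -> K -> P -> V -> U -> T -> R -> M -> N -> O

The waypoints must appear in the order L, P, R, with no cell reused.
Route from Q: up 1 to L, left 1 to K, down 2 to V, left 3 to R, up 1 to M, right 2 to O — 10 moves in all.
Check: order respected (L at step 1, P at step 3, R at step 7); 10 moves as required.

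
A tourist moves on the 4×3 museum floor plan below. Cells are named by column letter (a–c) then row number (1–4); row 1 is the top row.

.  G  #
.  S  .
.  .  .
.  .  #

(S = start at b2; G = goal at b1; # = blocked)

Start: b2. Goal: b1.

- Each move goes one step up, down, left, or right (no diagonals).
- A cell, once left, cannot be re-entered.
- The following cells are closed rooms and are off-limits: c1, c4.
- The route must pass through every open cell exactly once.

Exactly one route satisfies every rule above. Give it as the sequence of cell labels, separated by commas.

b2, c2, c3, b3, b4, a4, a3, a2, a1, b1

Need to visit all 10 open cells exactly once, starting at b2 and ending at b1.
Cell b4 has only two open neighbours (b3 and a4), so the path must pass straight through it: one of those is the cell it's entered from and the other is where it exits.
Route from b2: right to c2, down to c3, left to b3, down to b4, left to a4, 3× up (reaching a1), right to b1 — 9 moves in all.
Check: all 10 open cells covered.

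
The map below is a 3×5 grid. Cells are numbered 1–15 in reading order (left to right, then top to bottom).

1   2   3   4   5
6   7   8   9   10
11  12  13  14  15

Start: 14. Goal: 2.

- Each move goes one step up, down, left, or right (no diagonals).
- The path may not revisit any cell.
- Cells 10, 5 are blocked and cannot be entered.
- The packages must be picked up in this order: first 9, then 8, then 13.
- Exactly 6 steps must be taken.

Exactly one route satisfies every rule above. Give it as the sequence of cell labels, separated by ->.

14 -> 9 -> 8 -> 13 -> 12 -> 7 -> 2

The waypoints must appear in the order 9, 8, 13, with no cell reused.
Route from 14: up 1 to 9, left 1 to 8, down 1 to 13, left 1 to 12, up 2 to 2 — 6 moves in all.
Check: order respected (9 at step 1, 8 at step 2, 13 at step 3); 6 moves as required.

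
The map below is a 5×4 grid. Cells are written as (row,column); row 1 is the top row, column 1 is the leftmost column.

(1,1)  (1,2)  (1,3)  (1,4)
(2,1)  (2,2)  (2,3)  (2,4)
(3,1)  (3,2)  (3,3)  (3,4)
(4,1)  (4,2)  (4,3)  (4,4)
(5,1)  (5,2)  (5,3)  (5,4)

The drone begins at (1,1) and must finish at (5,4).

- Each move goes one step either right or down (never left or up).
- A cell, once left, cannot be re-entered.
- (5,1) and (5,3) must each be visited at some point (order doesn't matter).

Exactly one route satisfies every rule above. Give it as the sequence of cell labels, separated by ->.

Moves only go right or down, so the column and row indices never decrease.
Route from (1,1): down 4 to (5,1), right 3 to (5,4) — 7 moves in all.
Check: all required cells visited.

(1,1) -> (2,1) -> (3,1) -> (4,1) -> (5,1) -> (5,2) -> (5,3) -> (5,4)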